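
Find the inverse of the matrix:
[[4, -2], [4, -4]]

For [[a,b],[c,d]], inverse = (1/det)·[[d,-b],[-c,a]]
det = (4)(-4) - (-2)(4) = -16 - -8 = -8
Inverse = (1/-8)·[[-4, 2], [-4, 4]]
= [[1/2, -1/4], [1/2, -1/2]]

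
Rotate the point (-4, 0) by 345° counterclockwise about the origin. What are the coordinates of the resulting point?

Rotation matrix for 345°: [[cos 345°, -sin 345°], [sin 345°, cos 345°]] ≈ [[0.965926, 0.258819], [-0.258819, 0.965926]]
[[0.965926, 0.258819], [-0.258819, 0.965926]] × [-4, 0]ᵀ ≈ [-3.8637, 1.0353]ᵀ
Result: (-3.8637, 1.0353)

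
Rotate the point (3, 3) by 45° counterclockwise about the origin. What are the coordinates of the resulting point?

Rotation matrix for 45°: [[cos 45°, -sin 45°], [sin 45°, cos 45°]] ≈ [[0.707107, -0.707107], [0.707107, 0.707107]]
[[0.707107, -0.707107], [0.707107, 0.707107]] × [3, 3]ᵀ ≈ [0, 4.2426]ᵀ
Result: (0, 4.2426)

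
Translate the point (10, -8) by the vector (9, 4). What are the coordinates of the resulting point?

Translation by (9, 4) (homogeneous matrix [[1, 0, 9], [0, 1, 4], [0, 0, 1]]):
x' = 10 + 9 = 19
y' = -8 + 4 = -4
Result: (19, -4)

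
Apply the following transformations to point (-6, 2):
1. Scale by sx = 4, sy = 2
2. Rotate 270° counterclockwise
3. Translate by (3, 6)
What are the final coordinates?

Step 1: Scale → (-24, 4)
Step 2: Rotate 270° → (4, 24)
Step 3: Translate → (7, 30)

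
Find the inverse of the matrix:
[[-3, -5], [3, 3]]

For [[a,b],[c,d]], inverse = (1/det)·[[d,-b],[-c,a]]
det = (-3)(3) - (-5)(3) = -9 - -15 = 6
Inverse = (1/6)·[[3, 5], [-3, -3]]
= [[1/2, 5/6], [-1/2, -1/2]]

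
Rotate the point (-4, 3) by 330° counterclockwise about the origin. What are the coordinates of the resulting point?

Rotation matrix for 330°: [[cos 330°, -sin 330°], [sin 330°, cos 330°]] ≈ [[0.866025, 0.500000], [-0.500000, 0.866025]]
[[0.866025, 0.500000], [-0.500000, 0.866025]] × [-4, 3]ᵀ ≈ [-1.9641, 4.5981]ᵀ
Result: (-1.9641, 4.5981)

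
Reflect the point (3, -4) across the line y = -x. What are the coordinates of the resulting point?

Reflection across line y = -x: (3, -4) → (4, -3)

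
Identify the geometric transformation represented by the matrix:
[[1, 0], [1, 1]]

This matrix represents: vertical shear with factor 1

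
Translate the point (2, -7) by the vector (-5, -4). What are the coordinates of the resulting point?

Translation by (-5, -4) (homogeneous matrix [[1, 0, -5], [0, 1, -4], [0, 0, 1]]):
x' = 2 + -5 = -3
y' = -7 + -4 = -11
Result: (-3, -11)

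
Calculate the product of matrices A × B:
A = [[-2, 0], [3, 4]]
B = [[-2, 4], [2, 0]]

Matrix multiplication:
C[0][0] = -2×-2 + 0×2 = 4
C[0][1] = -2×4 + 0×0 = -8
C[1][0] = 3×-2 + 4×2 = 2
C[1][1] = 3×4 + 4×0 = 12
Result: [[4, -8], [2, 12]]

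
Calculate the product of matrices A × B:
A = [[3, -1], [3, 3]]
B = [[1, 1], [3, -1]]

Matrix multiplication:
C[0][0] = 3×1 + -1×3 = 0
C[0][1] = 3×1 + -1×-1 = 4
C[1][0] = 3×1 + 3×3 = 12
C[1][1] = 3×1 + 3×-1 = 0
Result: [[0, 4], [12, 0]]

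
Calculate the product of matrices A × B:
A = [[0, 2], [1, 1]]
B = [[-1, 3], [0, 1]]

Matrix multiplication:
C[0][0] = 0×-1 + 2×0 = 0
C[0][1] = 0×3 + 2×1 = 2
C[1][0] = 1×-1 + 1×0 = -1
C[1][1] = 1×3 + 1×1 = 4
Result: [[0, 2], [-1, 4]]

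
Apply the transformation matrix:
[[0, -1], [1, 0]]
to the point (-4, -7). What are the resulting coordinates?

Matrix multiplication:
[[0, -1], [1, 0]] × [-4, -7]ᵀ
= [(0)(-4) + (-1)(-7), (1)(-4) + (0)(-7)]ᵀ
= [7, -4]ᵀ
Result: (7, -4)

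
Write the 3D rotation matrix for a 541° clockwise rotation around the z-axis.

Rotation matrix for clockwise 541° around z-axis:
A clockwise rotation by 541° is a counterclockwise rotation by -541°.
cos(-541°) = -0.9998, sin(-541°) = 0.0175
Result: [[-0.9998, -0.0175, 0], [0.0175, -0.9998, 0], [0, 0, 1]]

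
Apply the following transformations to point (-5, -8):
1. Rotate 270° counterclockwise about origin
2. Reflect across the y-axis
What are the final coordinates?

Step 1: Rotate 270° → (-8, 5)
Step 2: Reflect across y-axis → (8, 5)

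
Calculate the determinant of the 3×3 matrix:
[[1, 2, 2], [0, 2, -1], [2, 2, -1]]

Expansion along first row:
det = 1·det([[2,-1],[2,-1]]) - 2·det([[0,-1],[2,-1]]) + 2·det([[0,2],[2,2]])
    = 1·(2·-1 - -1·2) - 2·(0·-1 - -1·2) + 2·(0·2 - 2·2)
    = 1·0 - 2·2 + 2·-4
    = 0 + -4 + -8 = -12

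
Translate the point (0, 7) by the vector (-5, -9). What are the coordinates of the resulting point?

Translation by (-5, -9) (homogeneous matrix [[1, 0, -5], [0, 1, -9], [0, 0, 1]]):
x' = 0 + -5 = -5
y' = 7 + -9 = -2
Result: (-5, -2)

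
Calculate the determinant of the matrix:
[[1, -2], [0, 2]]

For a 2×2 matrix [[a, b], [c, d]], det = ad - bc
det = (1)(2) - (-2)(0) = 2 - 0 = 2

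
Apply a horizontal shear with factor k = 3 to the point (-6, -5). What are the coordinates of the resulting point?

Shear matrix for horizontal shear with factor k = 3:
[[1, 3], [0, 1]]
Result: (-6, -5) → (-21, -5)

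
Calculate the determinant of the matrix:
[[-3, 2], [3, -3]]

For a 2×2 matrix [[a, b], [c, d]], det = ad - bc
det = (-3)(-3) - (2)(3) = 9 - 6 = 3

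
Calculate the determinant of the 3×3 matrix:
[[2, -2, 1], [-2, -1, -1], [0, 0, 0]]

Expansion along first row:
det = 2·det([[-1,-1],[0,0]]) - -2·det([[-2,-1],[0,0]]) + 1·det([[-2,-1],[0,0]])
    = 2·(-1·0 - -1·0) - -2·(-2·0 - -1·0) + 1·(-2·0 - -1·0)
    = 2·0 - -2·0 + 1·0
    = 0 + 0 + 0 = 0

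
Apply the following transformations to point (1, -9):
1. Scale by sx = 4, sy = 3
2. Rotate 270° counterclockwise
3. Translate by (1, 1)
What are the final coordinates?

Step 1: Scale → (4, -27)
Step 2: Rotate 270° → (-27, -4)
Step 3: Translate → (-26, -3)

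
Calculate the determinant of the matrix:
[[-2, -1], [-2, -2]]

For a 2×2 matrix [[a, b], [c, d]], det = ad - bc
det = (-2)(-2) - (-1)(-2) = 4 - 2 = 2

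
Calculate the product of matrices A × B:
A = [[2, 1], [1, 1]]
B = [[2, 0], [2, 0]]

Matrix multiplication:
C[0][0] = 2×2 + 1×2 = 6
C[0][1] = 2×0 + 1×0 = 0
C[1][0] = 1×2 + 1×2 = 4
C[1][1] = 1×0 + 1×0 = 0
Result: [[6, 0], [4, 0]]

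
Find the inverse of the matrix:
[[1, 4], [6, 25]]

For [[a,b],[c,d]], inverse = (1/det)·[[d,-b],[-c,a]]
det = (1)(25) - (4)(6) = 25 - 24 = 1
Inverse = [[25, -4], [-6, 1]]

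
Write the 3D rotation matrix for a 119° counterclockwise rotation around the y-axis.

Rotation matrix for counterclockwise 119° around y-axis:
cos(119°) = -0.4848, sin(119°) = 0.8746
Result: [[-0.4848, 0, 0.8746], [0, 1, 0], [-0.8746, 0, -0.4848]]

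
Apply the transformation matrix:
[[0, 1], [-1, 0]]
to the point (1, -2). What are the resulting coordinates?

Matrix multiplication:
[[0, 1], [-1, 0]] × [1, -2]ᵀ
= [(0)(1) + (1)(-2), (-1)(1) + (0)(-2)]ᵀ
= [-2, -1]ᵀ
Result: (-2, -1)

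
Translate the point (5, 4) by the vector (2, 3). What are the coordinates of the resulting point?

Translation by (2, 3) (homogeneous matrix [[1, 0, 2], [0, 1, 3], [0, 0, 1]]):
x' = 5 + 2 = 7
y' = 4 + 3 = 7
Result: (7, 7)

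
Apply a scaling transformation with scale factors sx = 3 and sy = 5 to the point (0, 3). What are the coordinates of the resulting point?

Scaling matrix:
[[3, 0], [0, 5]]
Result: (0 × 3, 3 × 5) = (0, 15)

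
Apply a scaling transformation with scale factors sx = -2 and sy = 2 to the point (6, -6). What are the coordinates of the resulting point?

Scaling matrix:
[[-2, 0], [0, 2]]
Result: (6 × -2, -6 × 2) = (-12, -12)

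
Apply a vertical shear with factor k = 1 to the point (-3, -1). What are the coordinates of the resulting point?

Shear matrix for vertical shear with factor k = 1:
[[1, 0], [1, 1]]
Result: (-3, -1) → (-3, -4)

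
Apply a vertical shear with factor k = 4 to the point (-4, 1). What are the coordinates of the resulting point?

Shear matrix for vertical shear with factor k = 4:
[[1, 0], [4, 1]]
Result: (-4, 1) → (-4, -15)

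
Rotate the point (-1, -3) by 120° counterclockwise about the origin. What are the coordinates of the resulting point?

Rotation matrix for 120°: [[cos 120°, -sin 120°], [sin 120°, cos 120°]] ≈ [[-0.500000, -0.866025], [0.866025, -0.500000]]
[[-0.500000, -0.866025], [0.866025, -0.500000]] × [-1, -3]ᵀ ≈ [3.0981, 0.6340]ᵀ
Result: (3.0981, 0.6340)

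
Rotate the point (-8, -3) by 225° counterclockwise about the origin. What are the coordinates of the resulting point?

Rotation matrix for 225°: [[cos 225°, -sin 225°], [sin 225°, cos 225°]] ≈ [[-0.707107, 0.707107], [-0.707107, -0.707107]]
[[-0.707107, 0.707107], [-0.707107, -0.707107]] × [-8, -3]ᵀ ≈ [3.5355, 7.7782]ᵀ
Result: (3.5355, 7.7782)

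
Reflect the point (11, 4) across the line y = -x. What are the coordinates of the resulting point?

Reflection across line y = -x: (11, 4) → (-4, -11)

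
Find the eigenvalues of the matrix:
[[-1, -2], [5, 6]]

Characteristic equation: det(A - λI) = 0
λ² - (trace)λ + (det) = 0
trace = -1 + 6 = 5, det = (-1)(6) - (-2)(5) = 4
λ² - (5)λ + (4) = 0
λ = (5 ± √((5)² - 4·(4))) / 2 = (5 ± √9) / 2
Solving: λ = 1, 4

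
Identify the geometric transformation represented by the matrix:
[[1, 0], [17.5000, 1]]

This matrix represents: vertical shear with factor 17.5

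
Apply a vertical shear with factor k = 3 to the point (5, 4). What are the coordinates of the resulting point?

Shear matrix for vertical shear with factor k = 3:
[[1, 0], [3, 1]]
Result: (5, 4) → (5, 19)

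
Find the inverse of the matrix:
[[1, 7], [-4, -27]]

For [[a,b],[c,d]], inverse = (1/det)·[[d,-b],[-c,a]]
det = (1)(-27) - (7)(-4) = -27 - -28 = 1
Inverse = [[-27, -7], [4, 1]]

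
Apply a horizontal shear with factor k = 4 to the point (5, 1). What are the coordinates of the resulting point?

Shear matrix for horizontal shear with factor k = 4:
[[1, 4], [0, 1]]
Result: (5, 1) → (9, 1)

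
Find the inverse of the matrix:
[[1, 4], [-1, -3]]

For [[a,b],[c,d]], inverse = (1/det)·[[d,-b],[-c,a]]
det = (1)(-3) - (4)(-1) = -3 - -4 = 1
Inverse = [[-3, -4], [1, 1]]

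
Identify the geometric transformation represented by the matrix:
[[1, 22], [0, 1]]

This matrix represents: horizontal shear with factor 22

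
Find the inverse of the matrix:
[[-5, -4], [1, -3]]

For [[a,b],[c,d]], inverse = (1/det)·[[d,-b],[-c,a]]
det = (-5)(-3) - (-4)(1) = 15 - -4 = 19
Inverse = (1/19)·[[-3, 4], [-1, -5]]
= [[-3/19, 4/19], [-1/19, -5/19]]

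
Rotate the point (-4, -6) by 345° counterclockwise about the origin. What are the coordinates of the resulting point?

Rotation matrix for 345°: [[cos 345°, -sin 345°], [sin 345°, cos 345°]] ≈ [[0.965926, 0.258819], [-0.258819, 0.965926]]
[[0.965926, 0.258819], [-0.258819, 0.965926]] × [-4, -6]ᵀ ≈ [-5.4166, -4.7603]ᵀ
Result: (-5.4166, -4.7603)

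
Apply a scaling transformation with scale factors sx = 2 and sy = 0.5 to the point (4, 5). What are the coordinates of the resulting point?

Scaling matrix:
[[2, 0], [0, 0.50]]
Result: (4 × 2, 5 × 0.5) = (8, 2.5)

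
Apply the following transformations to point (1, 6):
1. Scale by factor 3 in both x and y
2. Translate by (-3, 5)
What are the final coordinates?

Step 1: Scale (1, 6) by 3 → (3, 18)
Step 2: Translate by (-3, 5) → (0, 23)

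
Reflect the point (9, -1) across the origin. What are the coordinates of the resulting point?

Reflection across origin: (9, -1) → (-9, 1)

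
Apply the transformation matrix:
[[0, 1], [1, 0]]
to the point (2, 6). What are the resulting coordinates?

Matrix multiplication:
[[0, 1], [1, 0]] × [2, 6]ᵀ
= [(0)(2) + (1)(6), (1)(2) + (0)(6)]ᵀ
= [6, 2]ᵀ
Result: (6, 2)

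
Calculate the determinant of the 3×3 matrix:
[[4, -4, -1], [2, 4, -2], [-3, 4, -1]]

Expansion along first row:
det = 4·det([[4,-2],[4,-1]]) - -4·det([[2,-2],[-3,-1]]) + -1·det([[2,4],[-3,4]])
    = 4·(4·-1 - -2·4) - -4·(2·-1 - -2·-3) + -1·(2·4 - 4·-3)
    = 4·4 - -4·-8 + -1·20
    = 16 + -32 + -20 = -36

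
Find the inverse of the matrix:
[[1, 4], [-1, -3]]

For [[a,b],[c,d]], inverse = (1/det)·[[d,-b],[-c,a]]
det = (1)(-3) - (4)(-1) = -3 - -4 = 1
Inverse = [[-3, -4], [1, 1]]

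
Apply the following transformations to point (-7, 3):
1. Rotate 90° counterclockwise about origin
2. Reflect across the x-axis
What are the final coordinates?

Step 1: Rotate 90° → (-3, -7)
Step 2: Reflect across x-axis → (-3, 7)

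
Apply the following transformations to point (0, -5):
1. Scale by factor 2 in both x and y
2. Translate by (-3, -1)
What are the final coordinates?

Step 1: Scale (0, -5) by 2 → (0, -10)
Step 2: Translate by (-3, -1) → (-3, -11)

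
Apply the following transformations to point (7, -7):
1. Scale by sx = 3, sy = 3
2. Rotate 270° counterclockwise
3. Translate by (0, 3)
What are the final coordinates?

Step 1: Scale → (21, -21)
Step 2: Rotate 270° → (-21, -21)
Step 3: Translate → (-21, -18)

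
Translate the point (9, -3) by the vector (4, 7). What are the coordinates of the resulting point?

Translation by (4, 7) (homogeneous matrix [[1, 0, 4], [0, 1, 7], [0, 0, 1]]):
x' = 9 + 4 = 13
y' = -3 + 7 = 4
Result: (13, 4)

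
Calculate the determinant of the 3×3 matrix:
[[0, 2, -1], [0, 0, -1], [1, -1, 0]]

Expansion along first row:
det = 0·det([[0,-1],[-1,0]]) - 2·det([[0,-1],[1,0]]) + -1·det([[0,0],[1,-1]])
    = 0·(0·0 - -1·-1) - 2·(0·0 - -1·1) + -1·(0·-1 - 0·1)
    = 0·-1 - 2·1 + -1·0
    = 0 + -2 + 0 = -2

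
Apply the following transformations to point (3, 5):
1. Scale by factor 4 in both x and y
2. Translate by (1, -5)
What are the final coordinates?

Step 1: Scale (3, 5) by 4 → (12, 20)
Step 2: Translate by (1, -5) → (13, 15)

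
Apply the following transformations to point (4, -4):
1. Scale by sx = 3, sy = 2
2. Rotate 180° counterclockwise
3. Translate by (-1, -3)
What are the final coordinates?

Step 1: Scale → (12, -8)
Step 2: Rotate 180° → (-12, 8)
Step 3: Translate → (-13, 5)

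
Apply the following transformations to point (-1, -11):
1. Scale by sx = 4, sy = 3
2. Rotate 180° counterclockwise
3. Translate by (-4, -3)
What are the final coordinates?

Step 1: Scale → (-4, -33)
Step 2: Rotate 180° → (4, 33)
Step 3: Translate → (0, 30)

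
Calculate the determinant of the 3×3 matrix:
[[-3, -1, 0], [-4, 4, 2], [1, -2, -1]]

Expansion along first row:
det = -3·det([[4,2],[-2,-1]]) - -1·det([[-4,2],[1,-1]]) + 0·det([[-4,4],[1,-2]])
    = -3·(4·-1 - 2·-2) - -1·(-4·-1 - 2·1) + 0·(-4·-2 - 4·1)
    = -3·0 - -1·2 + 0·4
    = 0 + 2 + 0 = 2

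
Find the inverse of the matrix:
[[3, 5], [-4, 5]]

For [[a,b],[c,d]], inverse = (1/det)·[[d,-b],[-c,a]]
det = (3)(5) - (5)(-4) = 15 - -20 = 35
Inverse = (1/35)·[[5, -5], [4, 3]]
= [[1/7, -1/7], [4/35, 3/35]]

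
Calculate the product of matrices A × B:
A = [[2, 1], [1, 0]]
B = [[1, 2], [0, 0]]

Matrix multiplication:
C[0][0] = 2×1 + 1×0 = 2
C[0][1] = 2×2 + 1×0 = 4
C[1][0] = 1×1 + 0×0 = 1
C[1][1] = 1×2 + 0×0 = 2
Result: [[2, 4], [1, 2]]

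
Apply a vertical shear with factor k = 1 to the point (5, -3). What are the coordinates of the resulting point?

Shear matrix for vertical shear with factor k = 1:
[[1, 0], [1, 1]]
Result: (5, -3) → (5, 2)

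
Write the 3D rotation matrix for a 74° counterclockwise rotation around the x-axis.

Rotation matrix for counterclockwise 74° around x-axis:
cos(74°) = 0.2756, sin(74°) = 0.9613
Result: [[1, 0, 0], [0, 0.2756, -0.9613], [0, 0.9613, 0.2756]]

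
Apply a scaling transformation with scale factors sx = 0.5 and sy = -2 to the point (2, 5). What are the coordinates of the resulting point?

Scaling matrix:
[[0.50, 0], [0, -2]]
Result: (2 × 0.5, 5 × -2) = (1, -10)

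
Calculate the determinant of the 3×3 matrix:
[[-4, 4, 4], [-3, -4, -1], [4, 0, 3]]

Expansion along first row:
det = -4·det([[-4,-1],[0,3]]) - 4·det([[-3,-1],[4,3]]) + 4·det([[-3,-4],[4,0]])
    = -4·(-4·3 - -1·0) - 4·(-3·3 - -1·4) + 4·(-3·0 - -4·4)
    = -4·-12 - 4·-5 + 4·16
    = 48 + 20 + 64 = 132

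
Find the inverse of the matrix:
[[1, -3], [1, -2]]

For [[a,b],[c,d]], inverse = (1/det)·[[d,-b],[-c,a]]
det = (1)(-2) - (-3)(1) = -2 - -3 = 1
Inverse = [[-2, 3], [-1, 1]]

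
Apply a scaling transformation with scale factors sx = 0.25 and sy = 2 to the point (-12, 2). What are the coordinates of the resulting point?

Scaling matrix:
[[0.25, 0], [0, 2]]
Result: (-12 × 0.25, 2 × 2) = (-3, 4)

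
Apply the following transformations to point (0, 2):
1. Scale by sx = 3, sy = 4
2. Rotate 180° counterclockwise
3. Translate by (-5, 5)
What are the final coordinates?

Step 1: Scale → (0, 8)
Step 2: Rotate 180° → (0, -8)
Step 3: Translate → (-5, -3)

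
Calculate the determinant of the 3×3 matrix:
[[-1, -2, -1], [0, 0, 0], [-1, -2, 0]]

Expansion along first row:
det = -1·det([[0,0],[-2,0]]) - -2·det([[0,0],[-1,0]]) + -1·det([[0,0],[-1,-2]])
    = -1·(0·0 - 0·-2) - -2·(0·0 - 0·-1) + -1·(0·-2 - 0·-1)
    = -1·0 - -2·0 + -1·0
    = 0 + 0 + 0 = 0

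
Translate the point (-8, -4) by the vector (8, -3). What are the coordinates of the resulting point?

Translation by (8, -3) (homogeneous matrix [[1, 0, 8], [0, 1, -3], [0, 0, 1]]):
x' = -8 + 8 = 0
y' = -4 + -3 = -7
Result: (0, -7)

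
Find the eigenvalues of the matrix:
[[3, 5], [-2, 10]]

Characteristic equation: det(A - λI) = 0
λ² - (trace)λ + (det) = 0
trace = 3 + 10 = 13, det = (3)(10) - (5)(-2) = 40
λ² - (13)λ + (40) = 0
λ = (13 ± √((13)² - 4·(40))) / 2 = (13 ± √9) / 2
Solving: λ = 5, 8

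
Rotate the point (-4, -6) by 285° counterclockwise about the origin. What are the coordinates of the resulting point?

Rotation matrix for 285°: [[cos 285°, -sin 285°], [sin 285°, cos 285°]] ≈ [[0.258819, 0.965926], [-0.965926, 0.258819]]
[[0.258819, 0.965926], [-0.965926, 0.258819]] × [-4, -6]ᵀ ≈ [-6.8308, 2.3108]ᵀ
Result: (-6.8308, 2.3108)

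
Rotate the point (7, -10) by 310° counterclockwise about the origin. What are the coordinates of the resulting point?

Rotation matrix for 310°: [[cos 310°, -sin 310°], [sin 310°, cos 310°]] ≈ [[0.642788, 0.766044], [-0.766044, 0.642788]]
[[0.642788, 0.766044], [-0.766044, 0.642788]] × [7, -10]ᵀ ≈ [-3.1609, -11.7902]ᵀ
Result: (-3.1609, -11.7902)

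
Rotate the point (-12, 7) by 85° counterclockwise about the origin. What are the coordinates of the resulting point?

Rotation matrix for 85°: [[cos 85°, -sin 85°], [sin 85°, cos 85°]] ≈ [[0.087156, -0.996195], [0.996195, 0.087156]]
[[0.087156, -0.996195], [0.996195, 0.087156]] × [-12, 7]ᵀ ≈ [-8.0192, -11.3442]ᵀ
Result: (-8.0192, -11.3442)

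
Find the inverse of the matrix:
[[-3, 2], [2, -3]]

For [[a,b],[c,d]], inverse = (1/det)·[[d,-b],[-c,a]]
det = (-3)(-3) - (2)(2) = 9 - 4 = 5
Inverse = (1/5)·[[-3, -2], [-2, -3]]
= [[-3/5, -2/5], [-2/5, -3/5]]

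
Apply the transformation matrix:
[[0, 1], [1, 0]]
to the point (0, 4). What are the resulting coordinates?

Matrix multiplication:
[[0, 1], [1, 0]] × [0, 4]ᵀ
= [(0)(0) + (1)(4), (1)(0) + (0)(4)]ᵀ
= [4, 0]ᵀ
Result: (4, 0)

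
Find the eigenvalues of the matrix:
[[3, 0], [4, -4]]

Characteristic equation: det(A - λI) = 0
λ² - (trace)λ + (det) = 0
trace = 3 + -4 = -1, det = (3)(-4) - (0)(4) = -12
λ² - (-1)λ + (-12) = 0
λ = (-1 ± √((-1)² - 4·(-12))) / 2 = (-1 ± √49) / 2
Solving: λ = -4, 3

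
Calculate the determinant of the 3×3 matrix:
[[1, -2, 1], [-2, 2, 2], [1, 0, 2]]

Expansion along first row:
det = 1·det([[2,2],[0,2]]) - -2·det([[-2,2],[1,2]]) + 1·det([[-2,2],[1,0]])
    = 1·(2·2 - 2·0) - -2·(-2·2 - 2·1) + 1·(-2·0 - 2·1)
    = 1·4 - -2·-6 + 1·-2
    = 4 + -12 + -2 = -10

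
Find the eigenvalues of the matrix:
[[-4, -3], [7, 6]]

Characteristic equation: det(A - λI) = 0
λ² - (trace)λ + (det) = 0
trace = -4 + 6 = 2, det = (-4)(6) - (-3)(7) = -3
λ² - (2)λ + (-3) = 0
λ = (2 ± √((2)² - 4·(-3))) / 2 = (2 ± √16) / 2
Solving: λ = -1, 3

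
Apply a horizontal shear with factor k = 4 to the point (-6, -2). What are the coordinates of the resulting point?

Shear matrix for horizontal shear with factor k = 4:
[[1, 4], [0, 1]]
Result: (-6, -2) → (-14, -2)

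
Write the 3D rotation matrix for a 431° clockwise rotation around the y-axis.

Rotation matrix for clockwise 431° around y-axis:
A clockwise rotation by 431° is a counterclockwise rotation by -431°.
cos(-431°) = 0.3256, sin(-431°) = -0.9455
Result: [[0.3256, 0, -0.9455], [0, 1, 0], [0.9455, 0, 0.3256]]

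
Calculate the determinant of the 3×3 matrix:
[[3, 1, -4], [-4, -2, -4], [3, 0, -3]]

Expansion along first row:
det = 3·det([[-2,-4],[0,-3]]) - 1·det([[-4,-4],[3,-3]]) + -4·det([[-4,-2],[3,0]])
    = 3·(-2·-3 - -4·0) - 1·(-4·-3 - -4·3) + -4·(-4·0 - -2·3)
    = 3·6 - 1·24 + -4·6
    = 18 + -24 + -24 = -30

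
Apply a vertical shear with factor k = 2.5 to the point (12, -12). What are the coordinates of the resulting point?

Shear matrix for vertical shear with factor k = 2.5:
[[1, 0], [2.50, 1]]
Result: (12, -12) → (12, 18)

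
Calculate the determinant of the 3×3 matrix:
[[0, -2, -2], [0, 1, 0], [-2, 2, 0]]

Expansion along first row:
det = 0·det([[1,0],[2,0]]) - -2·det([[0,0],[-2,0]]) + -2·det([[0,1],[-2,2]])
    = 0·(1·0 - 0·2) - -2·(0·0 - 0·-2) + -2·(0·2 - 1·-2)
    = 0·0 - -2·0 + -2·2
    = 0 + 0 + -4 = -4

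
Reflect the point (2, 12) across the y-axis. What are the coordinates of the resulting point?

Reflection across y-axis: (2, 12) → (-2, 12)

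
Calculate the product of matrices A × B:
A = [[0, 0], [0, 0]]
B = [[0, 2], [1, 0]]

Matrix multiplication:
C[0][0] = 0×0 + 0×1 = 0
C[0][1] = 0×2 + 0×0 = 0
C[1][0] = 0×0 + 0×1 = 0
C[1][1] = 0×2 + 0×0 = 0
Result: [[0, 0], [0, 0]]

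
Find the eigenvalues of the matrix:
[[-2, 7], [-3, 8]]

Characteristic equation: det(A - λI) = 0
λ² - (trace)λ + (det) = 0
trace = -2 + 8 = 6, det = (-2)(8) - (7)(-3) = 5
λ² - (6)λ + (5) = 0
λ = (6 ± √((6)² - 4·(5))) / 2 = (6 ± √16) / 2
Solving: λ = 1, 5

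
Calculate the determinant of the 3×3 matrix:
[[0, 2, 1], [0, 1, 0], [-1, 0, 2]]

Expansion along first row:
det = 0·det([[1,0],[0,2]]) - 2·det([[0,0],[-1,2]]) + 1·det([[0,1],[-1,0]])
    = 0·(1·2 - 0·0) - 2·(0·2 - 0·-1) + 1·(0·0 - 1·-1)
    = 0·2 - 2·0 + 1·1
    = 0 + 0 + 1 = 1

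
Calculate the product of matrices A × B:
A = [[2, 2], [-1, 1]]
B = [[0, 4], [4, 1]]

Matrix multiplication:
C[0][0] = 2×0 + 2×4 = 8
C[0][1] = 2×4 + 2×1 = 10
C[1][0] = -1×0 + 1×4 = 4
C[1][1] = -1×4 + 1×1 = -3
Result: [[8, 10], [4, -3]]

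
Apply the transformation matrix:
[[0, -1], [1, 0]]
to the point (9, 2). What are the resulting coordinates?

Matrix multiplication:
[[0, -1], [1, 0]] × [9, 2]ᵀ
= [(0)(9) + (-1)(2), (1)(9) + (0)(2)]ᵀ
= [-2, 9]ᵀ
Result: (-2, 9)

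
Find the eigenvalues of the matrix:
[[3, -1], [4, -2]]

Characteristic equation: det(A - λI) = 0
λ² - (trace)λ + (det) = 0
trace = 3 + -2 = 1, det = (3)(-2) - (-1)(4) = -2
λ² - (1)λ + (-2) = 0
λ = (1 ± √((1)² - 4·(-2))) / 2 = (1 ± √9) / 2
Solving: λ = -1, 2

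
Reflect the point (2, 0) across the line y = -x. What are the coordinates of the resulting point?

Reflection across line y = -x: (2, 0) → (0, -2)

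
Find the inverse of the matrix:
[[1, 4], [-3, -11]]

For [[a,b],[c,d]], inverse = (1/det)·[[d,-b],[-c,a]]
det = (1)(-11) - (4)(-3) = -11 - -12 = 1
Inverse = [[-11, -4], [3, 1]]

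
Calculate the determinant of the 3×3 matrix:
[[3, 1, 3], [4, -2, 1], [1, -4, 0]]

Expansion along first row:
det = 3·det([[-2,1],[-4,0]]) - 1·det([[4,1],[1,0]]) + 3·det([[4,-2],[1,-4]])
    = 3·(-2·0 - 1·-4) - 1·(4·0 - 1·1) + 3·(4·-4 - -2·1)
    = 3·4 - 1·-1 + 3·-14
    = 12 + 1 + -42 = -29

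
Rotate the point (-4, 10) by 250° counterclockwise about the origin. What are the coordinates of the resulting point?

Rotation matrix for 250°: [[cos 250°, -sin 250°], [sin 250°, cos 250°]] ≈ [[-0.342020, 0.939693], [-0.939693, -0.342020]]
[[-0.342020, 0.939693], [-0.939693, -0.342020]] × [-4, 10]ᵀ ≈ [10.7650, 0.3386]ᵀ
Result: (10.7650, 0.3386)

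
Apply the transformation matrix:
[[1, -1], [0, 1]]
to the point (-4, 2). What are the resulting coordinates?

Matrix multiplication:
[[1, -1], [0, 1]] × [-4, 2]ᵀ
= [(1)(-4) + (-1)(2), (0)(-4) + (1)(2)]ᵀ
= [-6, 2]ᵀ
Result: (-6, 2)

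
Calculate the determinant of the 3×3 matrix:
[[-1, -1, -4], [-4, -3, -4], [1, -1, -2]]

Expansion along first row:
det = -1·det([[-3,-4],[-1,-2]]) - -1·det([[-4,-4],[1,-2]]) + -4·det([[-4,-3],[1,-1]])
    = -1·(-3·-2 - -4·-1) - -1·(-4·-2 - -4·1) + -4·(-4·-1 - -3·1)
    = -1·2 - -1·12 + -4·7
    = -2 + 12 + -28 = -18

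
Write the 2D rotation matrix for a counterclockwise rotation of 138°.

Rotation matrix formula: [[cos θ, -sin θ], [sin θ, cos θ]]
For θ = 138°:
cos(138°) = -0.7431
sin(138°) = 0.6691
Result: [[-0.7431, -0.6691], [0.6691, -0.7431]]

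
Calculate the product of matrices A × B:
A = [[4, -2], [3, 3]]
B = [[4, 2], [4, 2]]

Matrix multiplication:
C[0][0] = 4×4 + -2×4 = 8
C[0][1] = 4×2 + -2×2 = 4
C[1][0] = 3×4 + 3×4 = 24
C[1][1] = 3×2 + 3×2 = 12
Result: [[8, 4], [24, 12]]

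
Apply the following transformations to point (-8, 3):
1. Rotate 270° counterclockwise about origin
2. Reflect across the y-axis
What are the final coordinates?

Step 1: Rotate 270° → (3, 8)
Step 2: Reflect across y-axis → (-3, 8)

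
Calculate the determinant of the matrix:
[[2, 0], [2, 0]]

For a 2×2 matrix [[a, b], [c, d]], det = ad - bc
det = (2)(0) - (0)(2) = 0 - 0 = 0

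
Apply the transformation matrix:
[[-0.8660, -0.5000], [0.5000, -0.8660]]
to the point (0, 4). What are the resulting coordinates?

Matrix multiplication:
[[-0.8660, -0.5000], [0.5000, -0.8660]] × [0, 4]ᵀ
= [(-0.8660)(0) + (-0.5000)(4), (0.5000)(0) + (-0.8660)(4)]ᵀ
= [-2, -3.4640]ᵀ
Result: (-2, -3.4640)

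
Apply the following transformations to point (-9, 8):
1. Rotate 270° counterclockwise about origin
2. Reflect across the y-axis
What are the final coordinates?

Step 1: Rotate 270° → (8, 9)
Step 2: Reflect across y-axis → (-8, 9)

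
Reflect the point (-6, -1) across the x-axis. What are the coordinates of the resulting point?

Reflection across x-axis: (-6, -1) → (-6, 1)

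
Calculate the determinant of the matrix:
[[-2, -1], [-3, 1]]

For a 2×2 matrix [[a, b], [c, d]], det = ad - bc
det = (-2)(1) - (-1)(-3) = -2 - 3 = -5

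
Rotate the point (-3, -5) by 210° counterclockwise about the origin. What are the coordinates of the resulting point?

Rotation matrix for 210°: [[cos 210°, -sin 210°], [sin 210°, cos 210°]] ≈ [[-0.866025, 0.500000], [-0.500000, -0.866025]]
[[-0.866025, 0.500000], [-0.500000, -0.866025]] × [-3, -5]ᵀ ≈ [0.0981, 5.8301]ᵀ
Result: (0.0981, 5.8301)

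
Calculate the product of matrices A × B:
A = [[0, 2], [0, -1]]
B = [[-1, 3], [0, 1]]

Matrix multiplication:
C[0][0] = 0×-1 + 2×0 = 0
C[0][1] = 0×3 + 2×1 = 2
C[1][0] = 0×-1 + -1×0 = 0
C[1][1] = 0×3 + -1×1 = -1
Result: [[0, 2], [0, -1]]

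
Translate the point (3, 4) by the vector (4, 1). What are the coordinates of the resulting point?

Translation by (4, 1) (homogeneous matrix [[1, 0, 4], [0, 1, 1], [0, 0, 1]]):
x' = 3 + 4 = 7
y' = 4 + 1 = 5
Result: (7, 5)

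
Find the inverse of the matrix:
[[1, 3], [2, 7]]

For [[a,b],[c,d]], inverse = (1/det)·[[d,-b],[-c,a]]
det = (1)(7) - (3)(2) = 7 - 6 = 1
Inverse = [[7, -3], [-2, 1]]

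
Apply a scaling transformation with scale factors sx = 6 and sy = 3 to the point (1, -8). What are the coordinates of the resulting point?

Scaling matrix:
[[6, 0], [0, 3]]
Result: (1 × 6, -8 × 3) = (6, -24)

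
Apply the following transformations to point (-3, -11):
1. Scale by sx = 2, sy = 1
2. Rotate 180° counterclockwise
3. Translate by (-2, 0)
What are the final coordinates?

Step 1: Scale → (-6, -11)
Step 2: Rotate 180° → (6, 11)
Step 3: Translate → (4, 11)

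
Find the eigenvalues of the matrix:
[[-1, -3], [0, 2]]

Characteristic equation: det(A - λI) = 0
λ² - (trace)λ + (det) = 0
trace = -1 + 2 = 1, det = (-1)(2) - (-3)(0) = -2
λ² - (1)λ + (-2) = 0
λ = (1 ± √((1)² - 4·(-2))) / 2 = (1 ± √9) / 2
Solving: λ = -1, 2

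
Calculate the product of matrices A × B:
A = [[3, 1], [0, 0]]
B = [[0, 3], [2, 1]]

Matrix multiplication:
C[0][0] = 3×0 + 1×2 = 2
C[0][1] = 3×3 + 1×1 = 10
C[1][0] = 0×0 + 0×2 = 0
C[1][1] = 0×3 + 0×1 = 0
Result: [[2, 10], [0, 0]]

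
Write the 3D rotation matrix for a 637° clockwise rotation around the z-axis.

Rotation matrix for clockwise 637° around z-axis:
A clockwise rotation by 637° is a counterclockwise rotation by -637°.
cos(-637°) = 0.1219, sin(-637°) = 0.9925
Result: [[0.1219, -0.9925, 0], [0.9925, 0.1219, 0], [0, 0, 1]]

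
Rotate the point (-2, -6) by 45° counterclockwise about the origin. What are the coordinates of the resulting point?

Rotation matrix for 45°: [[cos 45°, -sin 45°], [sin 45°, cos 45°]] ≈ [[0.707107, -0.707107], [0.707107, 0.707107]]
[[0.707107, -0.707107], [0.707107, 0.707107]] × [-2, -6]ᵀ ≈ [2.8284, -5.6569]ᵀ
Result: (2.8284, -5.6569)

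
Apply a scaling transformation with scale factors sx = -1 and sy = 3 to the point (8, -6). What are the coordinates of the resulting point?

Scaling matrix:
[[-1, 0], [0, 3]]
Result: (8 × -1, -6 × 3) = (-8, -18)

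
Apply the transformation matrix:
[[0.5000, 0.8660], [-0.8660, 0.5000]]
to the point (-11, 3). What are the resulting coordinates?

Matrix multiplication:
[[0.5000, 0.8660], [-0.8660, 0.5000]] × [-11, 3]ᵀ
= [(0.5000)(-11) + (0.8660)(3), (-0.8660)(-11) + (0.5000)(3)]ᵀ
= [-2.9020, 11.0260]ᵀ
Result: (-2.9020, 11.0260)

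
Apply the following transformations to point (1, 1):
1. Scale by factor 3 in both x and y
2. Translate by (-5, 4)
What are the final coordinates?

Step 1: Scale (1, 1) by 3 → (3, 3)
Step 2: Translate by (-5, 4) → (-2, 7)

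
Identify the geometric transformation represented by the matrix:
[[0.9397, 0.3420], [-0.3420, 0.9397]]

This matrix represents: rotation by 340° counterclockwise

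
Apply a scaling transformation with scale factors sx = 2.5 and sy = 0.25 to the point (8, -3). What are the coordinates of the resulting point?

Scaling matrix:
[[2.50, 0], [0, 0.25]]
Result: (8 × 2.5, -3 × 0.25) = (20, -0.75)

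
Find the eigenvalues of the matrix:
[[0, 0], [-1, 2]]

Characteristic equation: det(A - λI) = 0
λ² - (trace)λ + (det) = 0
trace = 0 + 2 = 2, det = (0)(2) - (0)(-1) = 0
λ² - (2)λ + (0) = 0
λ = (2 ± √((2)² - 4·(0))) / 2 = (2 ± √4) / 2
Solving: λ = 0, 2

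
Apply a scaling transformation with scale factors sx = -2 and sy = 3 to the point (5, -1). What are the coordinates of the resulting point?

Scaling matrix:
[[-2, 0], [0, 3]]
Result: (5 × -2, -1 × 3) = (-10, -3)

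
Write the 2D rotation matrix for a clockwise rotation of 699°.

Rotation matrix formula: [[cos θ, -sin θ], [sin θ, cos θ]]
A clockwise rotation by 699° is equivalent to a counterclockwise rotation by -699°.
For θ = -699°:
cos(-699°) = 0.9336
sin(-699°) = 0.3584
Result: [[0.9336, -0.3584], [0.3584, 0.9336]]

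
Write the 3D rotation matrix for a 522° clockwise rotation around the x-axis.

Rotation matrix for clockwise 522° around x-axis:
A clockwise rotation by 522° is a counterclockwise rotation by -522°.
cos(-522°) = -0.9511, sin(-522°) = -0.3090
Result: [[1, 0, 0], [0, -0.9511, 0.3090], [0, -0.3090, -0.9511]]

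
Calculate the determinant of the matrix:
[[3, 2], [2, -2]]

For a 2×2 matrix [[a, b], [c, d]], det = ad - bc
det = (3)(-2) - (2)(2) = -6 - 4 = -10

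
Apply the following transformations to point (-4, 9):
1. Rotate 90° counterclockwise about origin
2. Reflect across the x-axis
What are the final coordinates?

Step 1: Rotate 90° → (-9, -4)
Step 2: Reflect across x-axis → (-9, 4)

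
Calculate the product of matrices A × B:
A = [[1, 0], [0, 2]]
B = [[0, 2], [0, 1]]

Matrix multiplication:
C[0][0] = 1×0 + 0×0 = 0
C[0][1] = 1×2 + 0×1 = 2
C[1][0] = 0×0 + 2×0 = 0
C[1][1] = 0×2 + 2×1 = 2
Result: [[0, 2], [0, 2]]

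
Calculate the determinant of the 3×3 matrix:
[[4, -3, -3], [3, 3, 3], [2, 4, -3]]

Expansion along first row:
det = 4·det([[3,3],[4,-3]]) - -3·det([[3,3],[2,-3]]) + -3·det([[3,3],[2,4]])
    = 4·(3·-3 - 3·4) - -3·(3·-3 - 3·2) + -3·(3·4 - 3·2)
    = 4·-21 - -3·-15 + -3·6
    = -84 + -45 + -18 = -147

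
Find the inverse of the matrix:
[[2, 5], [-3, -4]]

For [[a,b],[c,d]], inverse = (1/det)·[[d,-b],[-c,a]]
det = (2)(-4) - (5)(-3) = -8 - -15 = 7
Inverse = (1/7)·[[-4, -5], [3, 2]]
= [[-4/7, -5/7], [3/7, 2/7]]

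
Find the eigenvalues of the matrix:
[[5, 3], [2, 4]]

Characteristic equation: det(A - λI) = 0
λ² - (trace)λ + (det) = 0
trace = 5 + 4 = 9, det = (5)(4) - (3)(2) = 14
λ² - (9)λ + (14) = 0
λ = (9 ± √((9)² - 4·(14))) / 2 = (9 ± √25) / 2
Solving: λ = 2, 7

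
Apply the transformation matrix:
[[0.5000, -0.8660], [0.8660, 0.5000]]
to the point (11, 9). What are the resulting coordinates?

Matrix multiplication:
[[0.5000, -0.8660], [0.8660, 0.5000]] × [11, 9]ᵀ
= [(0.5000)(11) + (-0.8660)(9), (0.8660)(11) + (0.5000)(9)]ᵀ
= [-2.2940, 14.0260]ᵀ
Result: (-2.2940, 14.0260)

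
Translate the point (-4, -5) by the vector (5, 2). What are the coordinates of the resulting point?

Translation by (5, 2) (homogeneous matrix [[1, 0, 5], [0, 1, 2], [0, 0, 1]]):
x' = -4 + 5 = 1
y' = -5 + 2 = -3
Result: (1, -3)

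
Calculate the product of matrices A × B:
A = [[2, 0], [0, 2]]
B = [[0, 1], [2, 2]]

Matrix multiplication:
C[0][0] = 2×0 + 0×2 = 0
C[0][1] = 2×1 + 0×2 = 2
C[1][0] = 0×0 + 2×2 = 4
C[1][1] = 0×1 + 2×2 = 4
Result: [[0, 2], [4, 4]]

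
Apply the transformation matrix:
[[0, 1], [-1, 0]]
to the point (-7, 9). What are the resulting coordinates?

Matrix multiplication:
[[0, 1], [-1, 0]] × [-7, 9]ᵀ
= [(0)(-7) + (1)(9), (-1)(-7) + (0)(9)]ᵀ
= [9, 7]ᵀ
Result: (9, 7)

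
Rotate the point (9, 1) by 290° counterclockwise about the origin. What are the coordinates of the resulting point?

Rotation matrix for 290°: [[cos 290°, -sin 290°], [sin 290°, cos 290°]] ≈ [[0.342020, 0.939693], [-0.939693, 0.342020]]
[[0.342020, 0.939693], [-0.939693, 0.342020]] × [9, 1]ᵀ ≈ [4.0179, -8.1152]ᵀ
Result: (4.0179, -8.1152)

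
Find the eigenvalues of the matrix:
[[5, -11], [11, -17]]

Characteristic equation: det(A - λI) = 0
λ² - (trace)λ + (det) = 0
trace = 5 + -17 = -12, det = (5)(-17) - (-11)(11) = 36
λ² - (-12)λ + (36) = 0
λ = (-12 ± √((-12)² - 4·(36))) / 2 = (-12 ± √0) / 2
Solving: λ = -6, -6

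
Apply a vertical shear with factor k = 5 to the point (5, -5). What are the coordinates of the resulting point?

Shear matrix for vertical shear with factor k = 5:
[[1, 0], [5, 1]]
Result: (5, -5) → (5, 20)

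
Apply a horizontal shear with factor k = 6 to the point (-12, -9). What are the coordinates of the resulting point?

Shear matrix for horizontal shear with factor k = 6:
[[1, 6], [0, 1]]
Result: (-12, -9) → (-66, -9)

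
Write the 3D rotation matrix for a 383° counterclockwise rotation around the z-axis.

Rotation matrix for counterclockwise 383° around z-axis:
cos(383°) = 0.9205, sin(383°) = 0.3907
Result: [[0.9205, -0.3907, 0], [0.3907, 0.9205, 0], [0, 0, 1]]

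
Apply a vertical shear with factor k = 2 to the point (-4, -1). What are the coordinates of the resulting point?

Shear matrix for vertical shear with factor k = 2:
[[1, 0], [2, 1]]
Result: (-4, -1) → (-4, -9)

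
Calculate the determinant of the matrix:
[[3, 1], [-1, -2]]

For a 2×2 matrix [[a, b], [c, d]], det = ad - bc
det = (3)(-2) - (1)(-1) = -6 - -1 = -5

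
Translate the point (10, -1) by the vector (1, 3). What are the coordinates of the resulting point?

Translation by (1, 3) (homogeneous matrix [[1, 0, 1], [0, 1, 3], [0, 0, 1]]):
x' = 10 + 1 = 11
y' = -1 + 3 = 2
Result: (11, 2)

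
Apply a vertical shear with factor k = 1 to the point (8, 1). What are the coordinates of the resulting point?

Shear matrix for vertical shear with factor k = 1:
[[1, 0], [1, 1]]
Result: (8, 1) → (8, 9)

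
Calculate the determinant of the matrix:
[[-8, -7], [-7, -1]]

For a 2×2 matrix [[a, b], [c, d]], det = ad - bc
det = (-8)(-1) - (-7)(-7) = 8 - 49 = -41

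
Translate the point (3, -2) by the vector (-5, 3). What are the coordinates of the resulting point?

Translation by (-5, 3) (homogeneous matrix [[1, 0, -5], [0, 1, 3], [0, 0, 1]]):
x' = 3 + -5 = -2
y' = -2 + 3 = 1
Result: (-2, 1)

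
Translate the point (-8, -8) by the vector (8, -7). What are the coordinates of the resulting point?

Translation by (8, -7) (homogeneous matrix [[1, 0, 8], [0, 1, -7], [0, 0, 1]]):
x' = -8 + 8 = 0
y' = -8 + -7 = -15
Result: (0, -15)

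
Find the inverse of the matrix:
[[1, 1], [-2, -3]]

For [[a,b],[c,d]], inverse = (1/det)·[[d,-b],[-c,a]]
det = (1)(-3) - (1)(-2) = -3 - -2 = -1
Inverse = (1/-1)·[[-3, -1], [2, 1]]
= [[3, 1], [-2, -1]]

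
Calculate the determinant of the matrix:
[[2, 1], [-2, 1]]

For a 2×2 matrix [[a, b], [c, d]], det = ad - bc
det = (2)(1) - (1)(-2) = 2 - -2 = 4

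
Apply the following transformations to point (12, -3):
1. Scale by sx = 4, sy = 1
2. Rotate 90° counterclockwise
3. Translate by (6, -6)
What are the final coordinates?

Step 1: Scale → (48, -3)
Step 2: Rotate 90° → (3, 48)
Step 3: Translate → (9, 42)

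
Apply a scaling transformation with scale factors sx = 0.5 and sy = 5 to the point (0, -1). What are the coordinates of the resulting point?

Scaling matrix:
[[0.50, 0], [0, 5]]
Result: (0 × 0.5, -1 × 5) = (0, -5)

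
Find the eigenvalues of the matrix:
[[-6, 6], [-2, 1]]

Characteristic equation: det(A - λI) = 0
λ² - (trace)λ + (det) = 0
trace = -6 + 1 = -5, det = (-6)(1) - (6)(-2) = 6
λ² - (-5)λ + (6) = 0
λ = (-5 ± √((-5)² - 4·(6))) / 2 = (-5 ± √1) / 2
Solving: λ = -3, -2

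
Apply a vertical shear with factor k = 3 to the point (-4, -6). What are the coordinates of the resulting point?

Shear matrix for vertical shear with factor k = 3:
[[1, 0], [3, 1]]
Result: (-4, -6) → (-4, -18)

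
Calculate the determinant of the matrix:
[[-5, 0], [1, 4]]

For a 2×2 matrix [[a, b], [c, d]], det = ad - bc
det = (-5)(4) - (0)(1) = -20 - 0 = -20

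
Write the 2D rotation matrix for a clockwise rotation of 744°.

Rotation matrix formula: [[cos θ, -sin θ], [sin θ, cos θ]]
A clockwise rotation by 744° is equivalent to a counterclockwise rotation by -744°.
For θ = -744°:
cos(-744°) = 0.9135
sin(-744°) = -0.4067
Result: [[0.9135, 0.4067], [-0.4067, 0.9135]]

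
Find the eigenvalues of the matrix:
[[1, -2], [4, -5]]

Characteristic equation: det(A - λI) = 0
λ² - (trace)λ + (det) = 0
trace = 1 + -5 = -4, det = (1)(-5) - (-2)(4) = 3
λ² - (-4)λ + (3) = 0
λ = (-4 ± √((-4)² - 4·(3))) / 2 = (-4 ± √4) / 2
Solving: λ = -3, -1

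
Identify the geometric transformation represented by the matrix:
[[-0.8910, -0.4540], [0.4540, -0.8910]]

This matrix represents: rotation by 153° counterclockwise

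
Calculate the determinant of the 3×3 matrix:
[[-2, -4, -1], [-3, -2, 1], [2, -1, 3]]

Expansion along first row:
det = -2·det([[-2,1],[-1,3]]) - -4·det([[-3,1],[2,3]]) + -1·det([[-3,-2],[2,-1]])
    = -2·(-2·3 - 1·-1) - -4·(-3·3 - 1·2) + -1·(-3·-1 - -2·2)
    = -2·-5 - -4·-11 + -1·7
    = 10 + -44 + -7 = -41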